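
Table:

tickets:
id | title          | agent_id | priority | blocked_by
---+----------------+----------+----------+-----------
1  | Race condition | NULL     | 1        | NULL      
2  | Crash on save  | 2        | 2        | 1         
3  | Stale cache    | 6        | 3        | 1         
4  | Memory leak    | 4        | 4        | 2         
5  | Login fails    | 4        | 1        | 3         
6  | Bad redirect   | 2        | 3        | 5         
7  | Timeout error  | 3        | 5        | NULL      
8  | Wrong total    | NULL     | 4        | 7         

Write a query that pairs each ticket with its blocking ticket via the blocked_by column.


This is a self-join: tickets is joined to a second copy of itself, matching each row's blocked_by to another row's id. Use LEFT JOIN so rows with blocked_by=NULL are kept.
  - ticket 1 (Race condition): blocked_by=NULL -> NULL
  - ticket 2 (Crash on save): blocked_by=1 -> Race condition
  - ticket 3 (Stale cache): blocked_by=1 -> Race condition
  - ticket 4 (Memory leak): blocked_by=2 -> Crash on save
  - ticket 5 (Login fails): blocked_by=3 -> Stale cache
  - ticket 6 (Bad redirect): blocked_by=5 -> Login fails
  - ticket 7 (Timeout error): blocked_by=NULL -> NULL
  - ticket 8 (Wrong total): blocked_by=7 -> Timeout error

SQL:
SELECT a.title AS item, b.title AS blocked_by
FROM tickets a
LEFT JOIN tickets b ON a.blocked_by = b.id

Result:
item           | blocked_by    
---------------+---------------
Race condition | NULL          
Crash on save  | Race condition
Stale cache    | Race condition
Memory leak    | Crash on save 
Login fails    | Stale cache   
Bad redirect   | Login fails   
Timeout error  | NULL          
Wrong total    | Timeout error 


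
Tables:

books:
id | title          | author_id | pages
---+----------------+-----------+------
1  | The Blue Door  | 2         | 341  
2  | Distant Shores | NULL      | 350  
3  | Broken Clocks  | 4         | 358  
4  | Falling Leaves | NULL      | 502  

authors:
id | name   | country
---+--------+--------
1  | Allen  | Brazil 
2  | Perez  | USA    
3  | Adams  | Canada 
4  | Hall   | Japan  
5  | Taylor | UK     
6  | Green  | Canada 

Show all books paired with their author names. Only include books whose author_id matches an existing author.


INNER JOIN keeps only books rows whose author_id matches an id in authors. Walk through each book:
  - book 1 (The Blue Door): author_id=2 -> matches Perez
  - book 2 (Distant Shores): author_id=NULL, no match -> dropped
  - book 3 (Broken Clocks): author_id=4 -> matches Hall
  - book 4 (Falling Leaves): author_id=NULL, no match -> dropped
So 2 of 4 rows are dropped.

SQL:
SELECT a.title, b.name AS author
FROM books a
INNER JOIN authors b ON a.author_id = b.id

Result:
title         | author
--------------+-------
The Blue Door | Perez 
Broken Clocks | Hall  


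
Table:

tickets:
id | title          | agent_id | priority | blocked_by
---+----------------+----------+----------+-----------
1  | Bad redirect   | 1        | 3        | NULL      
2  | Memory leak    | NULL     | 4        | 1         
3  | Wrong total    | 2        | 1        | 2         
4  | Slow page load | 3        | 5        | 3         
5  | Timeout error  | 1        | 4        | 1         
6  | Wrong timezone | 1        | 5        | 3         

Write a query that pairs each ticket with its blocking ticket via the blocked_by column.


This is a self-join: tickets is joined to a second copy of itself, matching each row's blocked_by to another row's id. Use LEFT JOIN so rows with blocked_by=NULL are kept.
  - ticket 1 (Bad redirect): blocked_by=NULL -> NULL
  - ticket 2 (Memory leak): blocked_by=1 -> Bad redirect
  - ticket 3 (Wrong total): blocked_by=2 -> Memory leak
  - ticket 4 (Slow page load): blocked_by=3 -> Wrong total
  - ticket 5 (Timeout error): blocked_by=1 -> Bad redirect
  - ticket 6 (Wrong timezone): blocked_by=3 -> Wrong total

SQL:
SELECT a.title AS item, b.title AS blocked_by
FROM tickets a
LEFT JOIN tickets b ON a.blocked_by = b.id

Result:
item           | blocked_by  
---------------+-------------
Bad redirect   | NULL        
Memory leak    | Bad redirect
Wrong total    | Memory leak 
Slow page load | Wrong total 
Timeout error  | Bad redirect
Wrong timezone | Wrong total 


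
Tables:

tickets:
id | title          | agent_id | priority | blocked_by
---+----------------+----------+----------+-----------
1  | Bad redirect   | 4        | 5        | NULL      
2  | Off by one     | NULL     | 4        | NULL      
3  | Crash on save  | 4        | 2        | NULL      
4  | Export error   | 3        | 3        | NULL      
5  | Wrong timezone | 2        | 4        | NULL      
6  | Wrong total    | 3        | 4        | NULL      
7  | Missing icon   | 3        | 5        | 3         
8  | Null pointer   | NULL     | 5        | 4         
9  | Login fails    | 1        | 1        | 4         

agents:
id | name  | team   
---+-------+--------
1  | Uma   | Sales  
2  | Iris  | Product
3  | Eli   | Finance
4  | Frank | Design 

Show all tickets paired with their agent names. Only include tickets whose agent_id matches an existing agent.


INNER JOIN keeps only tickets rows whose agent_id matches an id in agents. Walk through each ticket:
  - ticket 1 (Bad redirect): agent_id=4 -> matches Frank
  - ticket 2 (Off by one): agent_id=NULL, no match -> dropped
  - ticket 3 (Crash on save): agent_id=4 -> matches Frank
  - ticket 4 (Export error): agent_id=3 -> matches Eli
  - ticket 5 (Wrong timezone): agent_id=2 -> matches Iris
  - ticket 6 (Wrong total): agent_id=3 -> matches Eli
  - ticket 7 (Missing icon): agent_id=3 -> matches Eli
  - ticket 8 (Null pointer): agent_id=NULL, no match -> dropped
  - ticket 9 (Login fails): agent_id=1 -> matches Uma
So 2 of 9 rows are dropped.

SQL:
SELECT a.title, b.name AS agent
FROM tickets a
INNER JOIN agents b ON a.agent_id = b.id

Result:
title          | agent
---------------+------
Bad redirect   | Frank
Crash on save  | Frank
Export error   | Eli  
Wrong timezone | Iris 
Wrong total    | Eli  
Missing icon   | Eli  
Login fails    | Uma  


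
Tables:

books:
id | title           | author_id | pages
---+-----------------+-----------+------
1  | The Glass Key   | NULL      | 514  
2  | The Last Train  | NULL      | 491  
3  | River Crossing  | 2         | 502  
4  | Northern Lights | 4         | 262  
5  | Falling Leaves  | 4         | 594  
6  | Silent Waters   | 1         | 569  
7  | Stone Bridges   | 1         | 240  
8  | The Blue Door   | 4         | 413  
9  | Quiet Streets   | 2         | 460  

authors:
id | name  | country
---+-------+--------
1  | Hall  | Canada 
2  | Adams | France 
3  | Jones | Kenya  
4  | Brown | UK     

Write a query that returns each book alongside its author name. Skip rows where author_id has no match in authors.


INNER JOIN keeps only books rows whose author_id matches an id in authors. Walk through each book:
  - book 1 (The Glass Key): author_id=NULL, no match -> dropped
  - book 2 (The Last Train): author_id=NULL, no match -> dropped
  - book 3 (River Crossing): author_id=2 -> matches Adams
  - book 4 (Northern Lights): author_id=4 -> matches Brown
  - book 5 (Falling Leaves): author_id=4 -> matches Brown
  - book 6 (Silent Waters): author_id=1 -> matches Hall
  - book 7 (Stone Bridges): author_id=1 -> matches Hall
  - book 8 (The Blue Door): author_id=4 -> matches Brown
  - book 9 (Quiet Streets): author_id=2 -> matches Adams
So 2 of 9 rows are dropped.

SQL:
SELECT a.title, b.name AS author
FROM books a
INNER JOIN authors b ON a.author_id = b.id

Result:
title           | author
----------------+-------
River Crossing  | Adams 
Northern Lights | Brown 
Falling Leaves  | Brown 
Silent Waters   | Hall  
Stone Bridges   | Hall  
The Blue Door   | Brown 
Quiet Streets   | Adams 


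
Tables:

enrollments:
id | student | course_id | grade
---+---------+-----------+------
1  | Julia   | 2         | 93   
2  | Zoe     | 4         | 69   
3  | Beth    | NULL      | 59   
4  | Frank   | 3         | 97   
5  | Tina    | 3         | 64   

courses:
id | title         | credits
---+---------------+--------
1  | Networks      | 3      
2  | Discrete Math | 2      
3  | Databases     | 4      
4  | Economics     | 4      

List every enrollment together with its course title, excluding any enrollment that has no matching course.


INNER JOIN keeps only enrollments rows whose course_id matches an id in courses. Walk through each enrollment:
  - enrollment 1 (Julia): course_id=2 -> matches Discrete Math
  - enrollment 2 (Zoe): course_id=4 -> matches Economics
  - enrollment 3 (Beth): course_id=NULL, no match -> dropped
  - enrollment 4 (Frank): course_id=3 -> matches Databases
  - enrollment 5 (Tina): course_id=3 -> matches Databases
So 1 of 5 rows is dropped.

SQL:
SELECT a.student, b.title AS course
FROM enrollments a
INNER JOIN courses b ON a.course_id = b.id

Result:
student | course       
--------+--------------
Julia   | Discrete Math
Zoe     | Economics    
Frank   | Databases    
Tina    | Databases    


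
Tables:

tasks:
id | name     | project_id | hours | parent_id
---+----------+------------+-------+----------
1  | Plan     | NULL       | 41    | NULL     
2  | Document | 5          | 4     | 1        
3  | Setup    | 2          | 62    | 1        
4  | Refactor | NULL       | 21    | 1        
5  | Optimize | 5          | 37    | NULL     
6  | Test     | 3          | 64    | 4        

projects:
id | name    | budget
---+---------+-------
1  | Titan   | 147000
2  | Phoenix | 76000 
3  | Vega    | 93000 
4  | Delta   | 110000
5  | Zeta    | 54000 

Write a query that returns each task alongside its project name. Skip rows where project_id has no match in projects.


INNER JOIN keeps only tasks rows whose project_id matches an id in projects. Walk through each task:
  - task 1 (Plan): project_id=NULL, no match -> dropped
  - task 2 (Document): project_id=5 -> matches Zeta
  - task 3 (Setup): project_id=2 -> matches Phoenix
  - task 4 (Refactor): project_id=NULL, no match -> dropped
  - task 5 (Optimize): project_id=5 -> matches Zeta
  - task 6 (Test): project_id=3 -> matches Vega
So 2 of 6 rows are dropped.

SQL:
SELECT a.name, b.name AS project
FROM tasks a
INNER JOIN projects b ON a.project_id = b.id

Result:
name     | project
---------+--------
Document | Zeta   
Setup    | Phoenix
Optimize | Zeta   
Test     | Vega   


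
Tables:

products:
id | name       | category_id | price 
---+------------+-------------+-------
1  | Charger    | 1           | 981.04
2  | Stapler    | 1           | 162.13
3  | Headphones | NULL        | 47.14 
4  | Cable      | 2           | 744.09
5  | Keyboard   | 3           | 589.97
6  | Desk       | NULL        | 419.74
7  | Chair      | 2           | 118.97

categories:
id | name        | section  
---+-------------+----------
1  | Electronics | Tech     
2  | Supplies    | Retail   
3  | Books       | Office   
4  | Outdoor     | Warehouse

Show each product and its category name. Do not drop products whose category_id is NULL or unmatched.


LEFT JOIN keeps every row from products (the left table); where category_id has no match in categories, the category columns become NULL. Walk through each product:
  - product 1 (Charger): category_id=1 -> matches Electronics
  - product 2 (Stapler): category_id=1 -> matches Electronics
  - product 3 (Headphones): category_id=NULL, no match -> kept with NULL
  - product 4 (Cable): category_id=2 -> matches Supplies
  - product 5 (Keyboard): category_id=3 -> matches Books
  - product 6 (Desk): category_id=NULL, no match -> kept with NULL
  - product 7 (Chair): category_id=2 -> matches Supplies
All 7 rows appear; 2 have NULL category.

SQL:
SELECT a.name, b.name AS category
FROM products a
LEFT JOIN categories b ON a.category_id = b.id

Result:
name       | category   
-----------+------------
Charger    | Electronics
Stapler    | Electronics
Headphones | NULL       
Cable      | Supplies   
Keyboard   | Books      
Desk       | NULL       
Chair      | Supplies   


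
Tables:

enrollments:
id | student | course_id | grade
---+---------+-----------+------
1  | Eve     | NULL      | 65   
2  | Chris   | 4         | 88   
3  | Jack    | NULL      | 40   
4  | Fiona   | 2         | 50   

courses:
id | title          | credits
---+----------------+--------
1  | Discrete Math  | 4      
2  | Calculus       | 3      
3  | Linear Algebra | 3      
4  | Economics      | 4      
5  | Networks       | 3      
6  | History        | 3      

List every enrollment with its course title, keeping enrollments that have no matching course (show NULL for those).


LEFT JOIN keeps every row from enrollments (the left table); where course_id has no match in courses, the course columns become NULL. Walk through each enrollment:
  - enrollment 1 (Eve): course_id=NULL, no match -> kept with NULL
  - enrollment 2 (Chris): course_id=4 -> matches Economics
  - enrollment 3 (Jack): course_id=NULL, no match -> kept with NULL
  - enrollment 4 (Fiona): course_id=2 -> matches Calculus
All 4 rows appear; 2 have NULL course.

SQL:
SELECT a.student, b.title AS course
FROM enrollments a
LEFT JOIN courses b ON a.course_id = b.id

Result:
student | course   
--------+----------
Eve     | NULL     
Chris   | Economics
Jack    | NULL     
Fiona   | Calculus 


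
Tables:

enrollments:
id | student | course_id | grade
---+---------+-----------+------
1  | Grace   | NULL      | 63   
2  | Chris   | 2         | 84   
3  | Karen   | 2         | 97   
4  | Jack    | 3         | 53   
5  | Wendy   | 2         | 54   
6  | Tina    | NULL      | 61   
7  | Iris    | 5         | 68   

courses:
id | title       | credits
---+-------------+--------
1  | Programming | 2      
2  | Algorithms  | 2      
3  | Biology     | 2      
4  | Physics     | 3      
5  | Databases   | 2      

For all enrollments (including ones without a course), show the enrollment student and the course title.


LEFT JOIN keeps every row from enrollments (the left table); where course_id has no match in courses, the course columns become NULL. Walk through each enrollment:
  - enrollment 1 (Grace): course_id=NULL, no match -> kept with NULL
  - enrollment 2 (Chris): course_id=2 -> matches Algorithms
  - enrollment 3 (Karen): course_id=2 -> matches Algorithms
  - enrollment 4 (Jack): course_id=3 -> matches Biology
  - enrollment 5 (Wendy): course_id=2 -> matches Algorithms
  - enrollment 6 (Tina): course_id=NULL, no match -> kept with NULL
  - enrollment 7 (Iris): course_id=5 -> matches Databases
All 7 rows appear; 2 have NULL course.

SQL:
SELECT a.student, b.title AS course
FROM enrollments a
LEFT JOIN courses b ON a.course_id = b.id

Result:
student | course    
--------+-----------
Grace   | NULL      
Chris   | Algorithms
Karen   | Algorithms
Jack    | Biology   
Wendy   | Algorithms
Tina    | NULL      
Iris    | Databases 


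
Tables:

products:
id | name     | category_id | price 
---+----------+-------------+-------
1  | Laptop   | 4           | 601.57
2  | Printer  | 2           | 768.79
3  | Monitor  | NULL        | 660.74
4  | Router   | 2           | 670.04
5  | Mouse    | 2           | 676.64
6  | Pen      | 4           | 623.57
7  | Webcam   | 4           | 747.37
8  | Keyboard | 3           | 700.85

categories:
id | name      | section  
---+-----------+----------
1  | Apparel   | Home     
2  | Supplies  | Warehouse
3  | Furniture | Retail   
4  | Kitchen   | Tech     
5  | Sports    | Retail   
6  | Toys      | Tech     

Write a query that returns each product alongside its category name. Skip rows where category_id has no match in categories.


INNER JOIN keeps only products rows whose category_id matches an id in categories. Walk through each product:
  - product 1 (Laptop): category_id=4 -> matches Kitchen
  - product 2 (Printer): category_id=2 -> matches Supplies
  - product 3 (Monitor): category_id=NULL, no match -> dropped
  - product 4 (Router): category_id=2 -> matches Supplies
  - product 5 (Mouse): category_id=2 -> matches Supplies
  - product 6 (Pen): category_id=4 -> matches Kitchen
  - product 7 (Webcam): category_id=4 -> matches Kitchen
  - product 8 (Keyboard): category_id=3 -> matches Furniture
So 1 of 8 rows is dropped.

SQL:
SELECT a.name, b.name AS category
FROM products a
INNER JOIN categories b ON a.category_id = b.id

Result:
name     | category 
---------+----------
Laptop   | Kitchen  
Printer  | Supplies 
Router   | Supplies 
Mouse    | Supplies 
Pen      | Kitchen  
Webcam   | Kitchen  
Keyboard | Furniture


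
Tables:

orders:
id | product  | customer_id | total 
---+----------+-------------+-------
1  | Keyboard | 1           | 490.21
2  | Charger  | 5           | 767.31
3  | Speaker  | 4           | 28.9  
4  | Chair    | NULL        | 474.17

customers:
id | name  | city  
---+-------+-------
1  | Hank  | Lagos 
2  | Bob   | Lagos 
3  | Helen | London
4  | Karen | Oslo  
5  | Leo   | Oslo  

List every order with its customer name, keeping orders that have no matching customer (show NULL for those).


LEFT JOIN keeps every row from orders (the left table); where customer_id has no match in customers, the customer columns become NULL. Walk through each order:
  - order 1 (Keyboard): customer_id=1 -> matches Hank
  - order 2 (Charger): customer_id=5 -> matches Leo
  - order 3 (Speaker): customer_id=4 -> matches Karen
  - order 4 (Chair): customer_id=NULL, no match -> kept with NULL
All 4 rows appear; 1 has NULL customer.

SQL:
SELECT a.product, b.name AS customer
FROM orders a
LEFT JOIN customers b ON a.customer_id = b.id

Result:
product  | customer
---------+---------
Keyboard | Hank    
Charger  | Leo     
Speaker  | Karen   
Chair    | NULL    


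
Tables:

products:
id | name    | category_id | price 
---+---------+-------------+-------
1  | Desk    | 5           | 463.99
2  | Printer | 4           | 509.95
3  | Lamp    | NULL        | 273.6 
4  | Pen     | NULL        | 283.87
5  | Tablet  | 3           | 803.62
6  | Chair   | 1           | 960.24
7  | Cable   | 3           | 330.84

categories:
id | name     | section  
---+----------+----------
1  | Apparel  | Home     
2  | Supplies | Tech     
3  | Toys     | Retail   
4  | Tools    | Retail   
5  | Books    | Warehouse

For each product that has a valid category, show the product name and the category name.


INNER JOIN keeps only products rows whose category_id matches an id in categories. Walk through each product:
  - product 1 (Desk): category_id=5 -> matches Books
  - product 2 (Printer): category_id=4 -> matches Tools
  - product 3 (Lamp): category_id=NULL, no match -> dropped
  - product 4 (Pen): category_id=NULL, no match -> dropped
  - product 5 (Tablet): category_id=3 -> matches Toys
  - product 6 (Chair): category_id=1 -> matches Apparel
  - product 7 (Cable): category_id=3 -> matches Toys
So 2 of 7 rows are dropped.

SQL:
SELECT a.name, b.name AS category
FROM products a
INNER JOIN categories b ON a.category_id = b.id

Result:
name    | category
--------+---------
Desk    | Books   
Printer | Tools   
Tablet  | Toys    
Chair   | Apparel 
Cable   | Toys    


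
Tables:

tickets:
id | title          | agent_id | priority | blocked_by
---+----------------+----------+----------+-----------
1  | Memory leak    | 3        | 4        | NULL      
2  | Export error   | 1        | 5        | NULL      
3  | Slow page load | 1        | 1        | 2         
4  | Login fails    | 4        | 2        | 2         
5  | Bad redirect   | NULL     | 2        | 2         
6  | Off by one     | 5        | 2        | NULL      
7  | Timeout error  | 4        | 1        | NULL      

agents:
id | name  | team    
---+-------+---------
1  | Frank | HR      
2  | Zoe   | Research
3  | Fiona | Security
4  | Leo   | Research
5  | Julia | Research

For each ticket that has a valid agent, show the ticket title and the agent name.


INNER JOIN keeps only tickets rows whose agent_id matches an id in agents. Walk through each ticket:
  - ticket 1 (Memory leak): agent_id=3 -> matches Fiona
  - ticket 2 (Export error): agent_id=1 -> matches Frank
  - ticket 3 (Slow page load): agent_id=1 -> matches Frank
  - ticket 4 (Login fails): agent_id=4 -> matches Leo
  - ticket 5 (Bad redirect): agent_id=NULL, no match -> dropped
  - ticket 6 (Off by one): agent_id=5 -> matches Julia
  - ticket 7 (Timeout error): agent_id=4 -> matches Leo
So 1 of 7 rows is dropped.

SQL:
SELECT a.title, b.name AS agent
FROM tickets a
INNER JOIN agents b ON a.agent_id = b.id

Result:
title          | agent
---------------+------
Memory leak    | Fiona
Export error   | Frank
Slow page load | Frank
Login fails    | Leo  
Off by one     | Julia
Timeout error  | Leo  


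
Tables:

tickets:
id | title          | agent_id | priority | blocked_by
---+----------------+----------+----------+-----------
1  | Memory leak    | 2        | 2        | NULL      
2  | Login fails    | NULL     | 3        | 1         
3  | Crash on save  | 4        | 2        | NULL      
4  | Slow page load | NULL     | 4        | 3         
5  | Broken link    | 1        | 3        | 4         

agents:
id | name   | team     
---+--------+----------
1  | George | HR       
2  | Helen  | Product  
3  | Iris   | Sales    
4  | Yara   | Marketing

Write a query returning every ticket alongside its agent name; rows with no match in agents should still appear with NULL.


LEFT JOIN keeps every row from tickets (the left table); where agent_id has no match in agents, the agent columns become NULL. Walk through each ticket:
  - ticket 1 (Memory leak): agent_id=2 -> matches Helen
  - ticket 2 (Login fails): agent_id=NULL, no match -> kept with NULL
  - ticket 3 (Crash on save): agent_id=4 -> matches Yara
  - ticket 4 (Slow page load): agent_id=NULL, no match -> kept with NULL
  - ticket 5 (Broken link): agent_id=1 -> matches George
All 5 rows appear; 2 have NULL agent.

SQL:
SELECT a.title, b.name AS agent
FROM tickets a
LEFT JOIN agents b ON a.agent_id = b.id

Result:
title          | agent 
---------------+-------
Memory leak    | Helen 
Login fails    | NULL  
Crash on save  | Yara  
Slow page load | NULL  
Broken link    | George


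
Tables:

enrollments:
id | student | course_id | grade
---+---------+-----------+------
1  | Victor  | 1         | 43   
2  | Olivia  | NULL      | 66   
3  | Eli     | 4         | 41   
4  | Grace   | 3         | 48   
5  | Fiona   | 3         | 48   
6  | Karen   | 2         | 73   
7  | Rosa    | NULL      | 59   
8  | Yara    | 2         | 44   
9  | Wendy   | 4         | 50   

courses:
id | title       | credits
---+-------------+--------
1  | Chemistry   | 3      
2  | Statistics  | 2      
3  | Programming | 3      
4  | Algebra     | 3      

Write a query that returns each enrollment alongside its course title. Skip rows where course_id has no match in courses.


INNER JOIN keeps only enrollments rows whose course_id matches an id in courses. Walk through each enrollment:
  - enrollment 1 (Victor): course_id=1 -> matches Chemistry
  - enrollment 2 (Olivia): course_id=NULL, no match -> dropped
  - enrollment 3 (Eli): course_id=4 -> matches Algebra
  - enrollment 4 (Grace): course_id=3 -> matches Programming
  - enrollment 5 (Fiona): course_id=3 -> matches Programming
  - enrollment 6 (Karen): course_id=2 -> matches Statistics
  - enrollment 7 (Rosa): course_id=NULL, no match -> dropped
  - enrollment 8 (Yara): course_id=2 -> matches Statistics
  - enrollment 9 (Wendy): course_id=4 -> matches Algebra
So 2 of 9 rows are dropped.

SQL:
SELECT a.student, b.title AS course
FROM enrollments a
INNER JOIN courses b ON a.course_id = b.id

Result:
student | course     
--------+------------
Victor  | Chemistry  
Eli     | Algebra    
Grace   | Programming
Fiona   | Programming
Karen   | Statistics 
Yara    | Statistics 
Wendy   | Algebra    


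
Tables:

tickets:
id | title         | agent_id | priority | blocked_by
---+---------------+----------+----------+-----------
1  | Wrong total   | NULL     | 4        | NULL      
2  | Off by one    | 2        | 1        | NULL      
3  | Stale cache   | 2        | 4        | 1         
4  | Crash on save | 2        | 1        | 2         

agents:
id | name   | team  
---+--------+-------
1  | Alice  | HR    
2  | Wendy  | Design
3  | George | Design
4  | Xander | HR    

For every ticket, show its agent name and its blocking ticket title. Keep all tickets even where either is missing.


Two LEFT JOINs from the same base table tickets: one to agents via agent_id, one to tickets itself via blocked_by. Both are LEFT so every ticket is preserved.
Match against agents:
  - ticket 1 (Wrong total): agent_id=NULL, no match -> kept with NULL
  - ticket 2 (Off by one): agent_id=2 -> matches Wendy
  - ticket 3 (Stale cache): agent_id=2 -> matches Wendy
  - ticket 4 (Crash on save): agent_id=2 -> matches Wendy
Match against tickets (self):
  - ticket 1 (Wrong total): blocked_by=NULL -> NULL
  - ticket 2 (Off by one): blocked_by=NULL -> NULL
  - ticket 3 (Stale cache): blocked_by=1 -> Wrong total
  - ticket 4 (Crash on save): blocked_by=2 -> Off by one

SQL:
SELECT a.title, b.name AS agent, c.title AS blocked_by
FROM tickets a
LEFT JOIN agents b ON a.agent_id = b.id
LEFT JOIN tickets c ON a.blocked_by = c.id

Result:
title         | agent | blocked_by 
--------------+-------+------------
Wrong total   | NULL  | NULL       
Off by one    | Wendy | NULL       
Stale cache   | Wendy | Wrong total
Crash on save | Wendy | Off by one 


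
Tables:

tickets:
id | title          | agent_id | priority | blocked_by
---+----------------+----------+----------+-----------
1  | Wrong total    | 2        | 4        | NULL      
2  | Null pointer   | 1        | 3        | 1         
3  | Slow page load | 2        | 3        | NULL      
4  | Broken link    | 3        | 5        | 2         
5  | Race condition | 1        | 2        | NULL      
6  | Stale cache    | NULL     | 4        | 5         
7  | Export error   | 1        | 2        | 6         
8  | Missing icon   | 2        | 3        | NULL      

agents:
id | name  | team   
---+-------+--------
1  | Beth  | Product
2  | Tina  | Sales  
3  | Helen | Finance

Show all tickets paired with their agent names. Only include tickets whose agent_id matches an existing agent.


INNER JOIN keeps only tickets rows whose agent_id matches an id in agents. Walk through each ticket:
  - ticket 1 (Wrong total): agent_id=2 -> matches Tina
  - ticket 2 (Null pointer): agent_id=1 -> matches Beth
  - ticket 3 (Slow page load): agent_id=2 -> matches Tina
  - ticket 4 (Broken link): agent_id=3 -> matches Helen
  - ticket 5 (Race condition): agent_id=1 -> matches Beth
  - ticket 6 (Stale cache): agent_id=NULL, no match -> dropped
  - ticket 7 (Export error): agent_id=1 -> matches Beth
  - ticket 8 (Missing icon): agent_id=2 -> matches Tina
So 1 of 8 rows is dropped.

SQL:
SELECT a.title, b.name AS agent
FROM tickets a
INNER JOIN agents b ON a.agent_id = b.id

Result:
title          | agent
---------------+------
Wrong total    | Tina 
Null pointer   | Beth 
Slow page load | Tina 
Broken link    | Helen
Race condition | Beth 
Export error   | Beth 
Missing icon   | Tina 


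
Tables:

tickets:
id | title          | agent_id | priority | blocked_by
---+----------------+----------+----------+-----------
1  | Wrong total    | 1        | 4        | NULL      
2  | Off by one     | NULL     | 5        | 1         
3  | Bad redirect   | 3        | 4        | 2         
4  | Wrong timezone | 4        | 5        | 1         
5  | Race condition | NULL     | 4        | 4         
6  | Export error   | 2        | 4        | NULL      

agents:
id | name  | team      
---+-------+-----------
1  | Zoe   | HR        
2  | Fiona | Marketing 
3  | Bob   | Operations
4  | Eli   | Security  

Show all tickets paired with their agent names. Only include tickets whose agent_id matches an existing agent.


INNER JOIN keeps only tickets rows whose agent_id matches an id in agents. Walk through each ticket:
  - ticket 1 (Wrong total): agent_id=1 -> matches Zoe
  - ticket 2 (Off by one): agent_id=NULL, no match -> dropped
  - ticket 3 (Bad redirect): agent_id=3 -> matches Bob
  - ticket 4 (Wrong timezone): agent_id=4 -> matches Eli
  - ticket 5 (Race condition): agent_id=NULL, no match -> dropped
  - ticket 6 (Export error): agent_id=2 -> matches Fiona
So 2 of 6 rows are dropped.

SQL:
SELECT a.title, b.name AS agent
FROM tickets a
INNER JOIN agents b ON a.agent_id = b.id

Result:
title          | agent
---------------+------
Wrong total    | Zoe  
Bad redirect   | Bob  
Wrong timezone | Eli  
Export error   | Fiona


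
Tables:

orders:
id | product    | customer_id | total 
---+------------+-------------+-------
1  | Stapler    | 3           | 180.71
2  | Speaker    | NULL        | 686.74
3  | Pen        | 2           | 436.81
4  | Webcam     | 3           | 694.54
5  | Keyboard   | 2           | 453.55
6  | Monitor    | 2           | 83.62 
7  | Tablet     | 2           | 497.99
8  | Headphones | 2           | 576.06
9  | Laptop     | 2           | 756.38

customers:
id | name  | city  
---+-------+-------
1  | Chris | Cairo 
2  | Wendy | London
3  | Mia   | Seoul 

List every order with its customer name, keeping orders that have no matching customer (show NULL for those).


LEFT JOIN keeps every row from orders (the left table); where customer_id has no match in customers, the customer columns become NULL. Walk through each order:
  - order 1 (Stapler): customer_id=3 -> matches Mia
  - order 2 (Speaker): customer_id=NULL, no match -> kept with NULL
  - order 3 (Pen): customer_id=2 -> matches Wendy
  - order 4 (Webcam): customer_id=3 -> matches Mia
  - order 5 (Keyboard): customer_id=2 -> matches Wendy
  - order 6 (Monitor): customer_id=2 -> matches Wendy
  - order 7 (Tablet): customer_id=2 -> matches Wendy
  - order 8 (Headphones): customer_id=2 -> matches Wendy
  - order 9 (Laptop): customer_id=2 -> matches Wendy
All 9 rows appear; 1 has NULL customer.

SQL:
SELECT a.product, b.name AS customer
FROM orders a
LEFT JOIN customers b ON a.customer_id = b.id

Result:
product    | customer
-----------+---------
Stapler    | Mia     
Speaker    | NULL    
Pen        | Wendy   
Webcam     | Mia     
Keyboard   | Wendy   
Monitor    | Wendy   
Tablet     | Wendy   
Headphones | Wendy   
Laptop     | Wendy   


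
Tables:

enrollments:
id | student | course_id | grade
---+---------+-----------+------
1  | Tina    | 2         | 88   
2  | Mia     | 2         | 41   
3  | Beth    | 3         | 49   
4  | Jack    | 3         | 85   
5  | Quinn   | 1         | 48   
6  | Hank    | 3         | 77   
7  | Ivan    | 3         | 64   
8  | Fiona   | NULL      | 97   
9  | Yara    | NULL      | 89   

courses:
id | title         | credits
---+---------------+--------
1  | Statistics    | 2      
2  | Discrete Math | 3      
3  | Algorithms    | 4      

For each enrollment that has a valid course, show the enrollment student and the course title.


INNER JOIN keeps only enrollments rows whose course_id matches an id in courses. Walk through each enrollment:
  - enrollment 1 (Tina): course_id=2 -> matches Discrete Math
  - enrollment 2 (Mia): course_id=2 -> matches Discrete Math
  - enrollment 3 (Beth): course_id=3 -> matches Algorithms
  - enrollment 4 (Jack): course_id=3 -> matches Algorithms
  - enrollment 5 (Quinn): course_id=1 -> matches Statistics
  - enrollment 6 (Hank): course_id=3 -> matches Algorithms
  - enrollment 7 (Ivan): course_id=3 -> matches Algorithms
  - enrollment 8 (Fiona): course_id=NULL, no match -> dropped
  - enrollment 9 (Yara): course_id=NULL, no match -> dropped
So 2 of 9 rows are dropped.

SQL:
SELECT a.student, b.title AS course
FROM enrollments a
INNER JOIN courses b ON a.course_id = b.id

Result:
student | course       
--------+--------------
Tina    | Discrete Math
Mia     | Discrete Math
Beth    | Algorithms   
Jack    | Algorithms   
Quinn   | Statistics   
Hank    | Algorithms   
Ivan    | Algorithms   


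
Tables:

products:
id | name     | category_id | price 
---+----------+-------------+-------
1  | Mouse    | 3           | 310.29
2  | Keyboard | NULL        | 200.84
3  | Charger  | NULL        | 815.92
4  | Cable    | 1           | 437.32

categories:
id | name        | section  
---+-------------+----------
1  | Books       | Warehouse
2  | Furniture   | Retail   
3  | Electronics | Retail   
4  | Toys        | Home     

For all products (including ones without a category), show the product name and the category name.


LEFT JOIN keeps every row from products (the left table); where category_id has no match in categories, the category columns become NULL. Walk through each product:
  - product 1 (Mouse): category_id=3 -> matches Electronics
  - product 2 (Keyboard): category_id=NULL, no match -> kept with NULL
  - product 3 (Charger): category_id=NULL, no match -> kept with NULL
  - product 4 (Cable): category_id=1 -> matches Books
All 4 rows appear; 2 have NULL category.

SQL:
SELECT a.name, b.name AS category
FROM products a
LEFT JOIN categories b ON a.category_id = b.id

Result:
name     | category   
---------+------------
Mouse    | Electronics
Keyboard | NULL       
Charger  | NULL       
Cable    | Books      


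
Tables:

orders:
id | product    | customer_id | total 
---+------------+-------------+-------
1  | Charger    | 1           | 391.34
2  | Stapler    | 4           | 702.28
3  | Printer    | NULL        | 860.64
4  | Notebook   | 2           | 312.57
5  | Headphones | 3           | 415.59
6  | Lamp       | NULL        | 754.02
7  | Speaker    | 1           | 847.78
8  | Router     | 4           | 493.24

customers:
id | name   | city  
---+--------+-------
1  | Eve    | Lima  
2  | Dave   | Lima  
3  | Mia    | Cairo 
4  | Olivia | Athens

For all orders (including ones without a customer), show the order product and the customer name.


LEFT JOIN keeps every row from orders (the left table); where customer_id has no match in customers, the customer columns become NULL. Walk through each order:
  - order 1 (Charger): customer_id=1 -> matches Eve
  - order 2 (Stapler): customer_id=4 -> matches Olivia
  - order 3 (Printer): customer_id=NULL, no match -> kept with NULL
  - order 4 (Notebook): customer_id=2 -> matches Dave
  - order 5 (Headphones): customer_id=3 -> matches Mia
  - order 6 (Lamp): customer_id=NULL, no match -> kept with NULL
  - order 7 (Speaker): customer_id=1 -> matches Eve
  - order 8 (Router): customer_id=4 -> matches Olivia
All 8 rows appear; 2 have NULL customer.

SQL:
SELECT a.product, b.name AS customer
FROM orders a
LEFT JOIN customers b ON a.customer_id = b.id

Result:
product    | customer
-----------+---------
Charger    | Eve     
Stapler    | Olivia  
Printer    | NULL    
Notebook   | Dave    
Headphones | Mia     
Lamp       | NULL    
Speaker    | Eve     
Router     | Olivia  


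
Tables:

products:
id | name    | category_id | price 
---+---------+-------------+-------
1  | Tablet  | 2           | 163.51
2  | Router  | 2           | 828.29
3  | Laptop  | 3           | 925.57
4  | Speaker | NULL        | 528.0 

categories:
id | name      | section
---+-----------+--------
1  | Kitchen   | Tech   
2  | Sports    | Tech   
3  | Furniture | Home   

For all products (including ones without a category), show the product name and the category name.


LEFT JOIN keeps every row from products (the left table); where category_id has no match in categories, the category columns become NULL. Walk through each product:
  - product 1 (Tablet): category_id=2 -> matches Sports
  - product 2 (Router): category_id=2 -> matches Sports
  - product 3 (Laptop): category_id=3 -> matches Furniture
  - product 4 (Speaker): category_id=NULL, no match -> kept with NULL
All 4 rows appear; 1 has NULL category.

SQL:
SELECT a.name, b.name AS category
FROM products a
LEFT JOIN categories b ON a.category_id = b.id

Result:
name    | category 
--------+----------
Tablet  | Sports   
Router  | Sports   
Laptop  | Furniture
Speaker | NULL     


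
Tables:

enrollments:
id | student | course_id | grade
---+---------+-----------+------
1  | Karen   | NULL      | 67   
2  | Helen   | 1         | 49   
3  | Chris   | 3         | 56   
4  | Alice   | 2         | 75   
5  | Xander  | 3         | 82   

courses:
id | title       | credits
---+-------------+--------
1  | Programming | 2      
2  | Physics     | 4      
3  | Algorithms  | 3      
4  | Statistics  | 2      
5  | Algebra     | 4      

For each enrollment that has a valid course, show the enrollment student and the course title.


INNER JOIN keeps only enrollments rows whose course_id matches an id in courses. Walk through each enrollment:
  - enrollment 1 (Karen): course_id=NULL, no match -> dropped
  - enrollment 2 (Helen): course_id=1 -> matches Programming
  - enrollment 3 (Chris): course_id=3 -> matches Algorithms
  - enrollment 4 (Alice): course_id=2 -> matches Physics
  - enrollment 5 (Xander): course_id=3 -> matches Algorithms
So 1 of 5 rows is dropped.

SQL:
SELECT a.student, b.title AS course
FROM enrollments a
INNER JOIN courses b ON a.course_id = b.id

Result:
student | course     
--------+------------
Helen   | Programming
Chris   | Algorithms 
Alice   | Physics    
Xander  | Algorithms 


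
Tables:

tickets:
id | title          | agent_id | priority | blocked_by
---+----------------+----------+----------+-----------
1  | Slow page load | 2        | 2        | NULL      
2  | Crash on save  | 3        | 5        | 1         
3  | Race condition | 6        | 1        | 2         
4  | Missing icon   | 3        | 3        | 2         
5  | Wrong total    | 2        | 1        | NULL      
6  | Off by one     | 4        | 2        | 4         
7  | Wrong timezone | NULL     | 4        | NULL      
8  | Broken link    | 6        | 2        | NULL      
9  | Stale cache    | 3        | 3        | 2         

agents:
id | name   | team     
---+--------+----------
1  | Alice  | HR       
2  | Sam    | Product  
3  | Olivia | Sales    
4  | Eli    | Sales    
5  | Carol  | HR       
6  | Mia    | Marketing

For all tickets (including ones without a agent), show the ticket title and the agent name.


LEFT JOIN keeps every row from tickets (the left table); where agent_id has no match in agents, the agent columns become NULL. Walk through each ticket:
  - ticket 1 (Slow page load): agent_id=2 -> matches Sam
  - ticket 2 (Crash on save): agent_id=3 -> matches Olivia
  - ticket 3 (Race condition): agent_id=6 -> matches Mia
  - ticket 4 (Missing icon): agent_id=3 -> matches Olivia
  - ticket 5 (Wrong total): agent_id=2 -> matches Sam
  - ticket 6 (Off by one): agent_id=4 -> matches Eli
  - ticket 7 (Wrong timezone): agent_id=NULL, no match -> kept with NULL
  - ticket 8 (Broken link): agent_id=6 -> matches Mia
  - ticket 9 (Stale cache): agent_id=3 -> matches Olivia
All 9 rows appear; 1 has NULL agent.

SQL:
SELECT a.title, b.name AS agent
FROM tickets a
LEFT JOIN agents b ON a.agent_id = b.id

Result:
title          | agent 
---------------+-------
Slow page load | Sam   
Crash on save  | Olivia
Race condition | Mia   
Missing icon   | Olivia
Wrong total    | Sam   
Off by one     | Eli   
Wrong timezone | NULL  
Broken link    | Mia   
Stale cache    | Olivia


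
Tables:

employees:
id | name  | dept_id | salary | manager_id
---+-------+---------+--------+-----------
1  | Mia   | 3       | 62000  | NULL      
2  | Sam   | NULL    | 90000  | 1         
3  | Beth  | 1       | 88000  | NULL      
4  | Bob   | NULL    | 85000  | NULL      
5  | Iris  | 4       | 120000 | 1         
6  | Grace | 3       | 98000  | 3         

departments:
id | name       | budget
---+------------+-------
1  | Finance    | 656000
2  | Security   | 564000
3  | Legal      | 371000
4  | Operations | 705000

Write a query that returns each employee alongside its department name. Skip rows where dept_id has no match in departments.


INNER JOIN keeps only employees rows whose dept_id matches an id in departments. Walk through each employee:
  - employee 1 (Mia): dept_id=3 -> matches Legal
  - employee 2 (Sam): dept_id=NULL, no match -> dropped
  - employee 3 (Beth): dept_id=1 -> matches Finance
  - employee 4 (Bob): dept_id=NULL, no match -> dropped
  - employee 5 (Iris): dept_id=4 -> matches Operations
  - employee 6 (Grace): dept_id=3 -> matches Legal
So 2 of 6 rows are dropped.

SQL:
SELECT a.name, b.name AS department
FROM employees a
INNER JOIN departments b ON a.dept_id = b.id

Result:
name  | department
------+-----------
Mia   | Legal     
Beth  | Finance   
Iris  | Operations
Grace | Legal     
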